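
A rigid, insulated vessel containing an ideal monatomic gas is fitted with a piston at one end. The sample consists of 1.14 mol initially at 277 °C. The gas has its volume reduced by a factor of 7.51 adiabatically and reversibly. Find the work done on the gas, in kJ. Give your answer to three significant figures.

W ≈ 22.2 kJ

For a reversible adiabat TV^(γ−1) is constant, so T₂ = T₁ (V₁/V₂)^(γ−1).
γ = 5/3 for a monatomic ideal gas, so γ−1 = 2/3.
T₁ = 277 °C = 550.1 K.
T₂ = 550.1 × 7.51^(2/3) = 2110 K.
Q = 0, so ΔU = W_on_gas = nCᵥΔT with Cᵥ = R/(γ−1) = 12.47 J/(mol·K).
ΔU = 1.14 × 12.47 × (2110 − 550.1) = 22170 J.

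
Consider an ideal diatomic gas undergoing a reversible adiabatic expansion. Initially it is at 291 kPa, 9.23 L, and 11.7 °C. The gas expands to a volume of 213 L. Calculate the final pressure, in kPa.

P₂ ≈ 3.59 kPa

Adiabatic: P₁V₁^γ = P₂V₂^γ ⇒ P₂ = P₁ (V₁/V₂)^γ.
γ = 7/5 for a diatomic ideal gas.
P₂ = 291 × (9.23/213)^(7/5) = 3.593 kPa.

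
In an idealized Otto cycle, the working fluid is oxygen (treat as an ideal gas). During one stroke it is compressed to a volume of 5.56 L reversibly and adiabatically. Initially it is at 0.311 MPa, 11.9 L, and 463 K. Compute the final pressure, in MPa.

Since PV^γ is constant along a reversible adiabat, P₂ = P₁ (V₁/V₂)^γ.
γ = 7/5 for a diatomic ideal gas.
P₂ = 0.311 × (11.9/5.56)^(7/5) = 0.9024 MPa.

P₂ ≈ 0.902 MPa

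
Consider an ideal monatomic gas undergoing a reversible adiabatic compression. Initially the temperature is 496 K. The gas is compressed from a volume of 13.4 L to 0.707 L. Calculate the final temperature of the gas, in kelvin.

Adiabatic: T₁V₁^(γ−1) = T₂V₂^(γ−1) ⇒ T₂ = T₁ (V₁/V₂)^(γ−1).
For a monatomic ideal gas γ = 5/3, so γ−1 = 2/3.
T₂ = 496 × (13.4/0.707)^(2/3) = 3526 K.

T₂ ≈ 3530 K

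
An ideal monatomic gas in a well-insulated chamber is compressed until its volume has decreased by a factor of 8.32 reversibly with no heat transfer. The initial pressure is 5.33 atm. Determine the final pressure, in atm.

P₂ ≈ 182 atm

Since PV^γ is constant along a reversible adiabat, P₂ = P₁ (V₁/V₂)^γ.
For a monatomic ideal gas γ = 5/3.
P₂ = 5.33 × 8.32^(5/3) = 182.1 atm.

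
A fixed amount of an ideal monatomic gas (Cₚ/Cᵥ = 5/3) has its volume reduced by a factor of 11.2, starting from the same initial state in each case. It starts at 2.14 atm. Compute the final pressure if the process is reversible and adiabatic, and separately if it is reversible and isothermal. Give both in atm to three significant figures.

Isothermal: P₂ = P₁(V₁/V₂) = 2.14×11.2 = 23.97 atm.
Adiabatic: P₂ = P₁(V₁/V₂)^γ = 2.14×11.2^(5/3) = 120 atm.

adiabatic: 120 atm; isothermal: 24.0 atm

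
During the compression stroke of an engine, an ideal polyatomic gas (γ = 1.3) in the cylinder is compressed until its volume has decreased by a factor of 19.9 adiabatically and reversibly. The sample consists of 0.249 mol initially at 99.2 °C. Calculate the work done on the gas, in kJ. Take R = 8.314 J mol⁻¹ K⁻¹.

For a reversible adiabat TV^(γ−1) is constant, so T₂ = T₁ (V₁/V₂)^(γ−1).
T₁ = 99.2 °C = 372.3 K.
T₂ = 372.3 × 19.9^(0.3) = 913.3 K.
Q = 0, so ΔU = W_on_gas = nCᵥΔT with Cᵥ = R/(γ−1) = 27.71 J/(mol·K).
ΔU = 0.249 × 27.71 × (913.3 − 372.3) = 3733 J.

W ≈ 3.73 kJ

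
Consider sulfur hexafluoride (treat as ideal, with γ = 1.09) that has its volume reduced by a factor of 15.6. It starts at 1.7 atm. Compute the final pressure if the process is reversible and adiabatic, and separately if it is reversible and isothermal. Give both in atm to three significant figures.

Isothermal: P₂ = P₁(V₁/V₂) = 1.7×15.6 = 26.52 atm.
Adiabatic: P₂ = P₁(V₁/V₂)^γ = 1.7×15.6^(1.09) = 33.96 atm.

adiabatic: 34.0 atm; isothermal: 26.5 atm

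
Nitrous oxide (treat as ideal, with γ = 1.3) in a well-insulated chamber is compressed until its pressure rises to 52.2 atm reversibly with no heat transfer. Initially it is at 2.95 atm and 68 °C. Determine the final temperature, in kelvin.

Adiabatic: T₂/T₁ = (P₂/P₁)^((γ−1)/γ).
T₁ = 68 °C = 341.1 K.
T₂ = 341.1 × (52.2/2.95)^(0.231) = 662.1 K.

T₂ ≈ 662 K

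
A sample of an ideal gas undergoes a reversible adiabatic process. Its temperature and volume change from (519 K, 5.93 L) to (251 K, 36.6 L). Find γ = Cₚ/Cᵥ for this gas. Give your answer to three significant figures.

γ ≈ 1.40

TV^(γ−1) = const ⇒ γ − 1 = ln(T₂/T₁) / ln(V₁/V₂).
γ = 1 + ln(251/519) / ln(5.93/36.6) = 1.399.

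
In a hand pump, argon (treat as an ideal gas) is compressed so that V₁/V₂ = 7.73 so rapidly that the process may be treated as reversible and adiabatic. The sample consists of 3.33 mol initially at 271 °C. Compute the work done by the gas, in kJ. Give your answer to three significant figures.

W ≈ -65.7 kJ

Adiabatic: T₁V₁^(γ−1) = T₂V₂^(γ−1) ⇒ T₂ = T₁ (V₁/V₂)^(γ−1).
γ = 5/3 for a monatomic ideal gas, so γ−1 = 2/3.
T₁ = 271 °C = 544.1 K.
T₂ = 544.1 × 7.73^(2/3) = 2127 K.
Q = 0, so ΔU = W_on_gas = nCᵥΔT with Cᵥ = R/(γ−1) = 12.47 J/(mol·K).
ΔU = 3.33 × 12.47 × (2127 − 544.1) = 65750 J.
Work done by the gas = −ΔU = -65750 J.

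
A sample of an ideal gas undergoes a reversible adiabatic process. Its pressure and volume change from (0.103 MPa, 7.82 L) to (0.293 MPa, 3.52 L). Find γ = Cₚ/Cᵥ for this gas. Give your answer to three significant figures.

PV^γ = const ⇒ γ = ln(P₂/P₁) / ln(V₁/V₂).
γ = ln(0.293/0.103) / ln(7.82/3.52) = 1.31.

γ ≈ 1.31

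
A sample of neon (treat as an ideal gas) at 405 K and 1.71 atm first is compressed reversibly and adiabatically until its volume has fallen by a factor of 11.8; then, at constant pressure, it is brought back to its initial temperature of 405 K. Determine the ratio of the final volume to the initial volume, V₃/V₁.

V₃/V₁ ≈ 0.0164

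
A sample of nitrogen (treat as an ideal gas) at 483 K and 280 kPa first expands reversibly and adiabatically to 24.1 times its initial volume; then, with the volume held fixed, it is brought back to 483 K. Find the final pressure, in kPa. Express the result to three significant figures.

P₃ ≈ 11.6 kPa

For a diatomic ideal gas γ = 7/5.
Adiabatic step (PV^γ = const): P₂ = 280×(1/24.1)^(7/5) = 3.253 kPa; T₂ = 483×(1/24.1)^(2/5) = 135.3 K.
Isochoric: P₃ = P₂(T₃/T₂) = 3.253 × (483/135.3) = 11.62 kPa.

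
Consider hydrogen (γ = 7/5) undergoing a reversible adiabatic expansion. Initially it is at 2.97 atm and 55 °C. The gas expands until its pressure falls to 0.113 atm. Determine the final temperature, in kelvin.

Along an adiabat T P^((1−γ)/γ) is constant, so T₂ = T₁ (P₂/P₁)^((γ−1)/γ).
T₁ = 55 °C = 328.1 K.
T₂ = 328.1 × (0.113/2.97)^(2/7) = 129 K.

T₂ ≈ 129 K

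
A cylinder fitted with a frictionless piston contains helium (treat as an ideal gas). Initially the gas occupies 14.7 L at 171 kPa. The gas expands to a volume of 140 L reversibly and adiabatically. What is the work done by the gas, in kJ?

γ = 5/3 for a monatomic ideal gas.
P₂ = P₁(V₁/V₂)^γ = 171×(14.7/140)^(5/3) = 3.996 kPa.
For a reversible adiabat, W_by_gas = (P₁V₁ − P₂V₂)/(γ−1).
W_by = (171000×0.0147 − 3996×0.14) / (2/3) = 2931 J.

W ≈ 2.93 kJ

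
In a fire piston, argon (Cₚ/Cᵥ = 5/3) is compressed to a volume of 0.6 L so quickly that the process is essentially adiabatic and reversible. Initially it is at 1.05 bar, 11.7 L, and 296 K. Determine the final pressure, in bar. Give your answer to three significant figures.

P₂ ≈ 148 bar

Adiabatic: P₁V₁^γ = P₂V₂^γ ⇒ P₂ = P₁ (V₁/V₂)^γ.
P₂ = 1.05 × (11.7/0.6)^(5/3) = 148.3 bar.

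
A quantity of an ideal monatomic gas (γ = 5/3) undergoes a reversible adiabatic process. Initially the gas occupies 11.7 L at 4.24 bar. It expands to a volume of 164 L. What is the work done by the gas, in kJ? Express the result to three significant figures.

P₂ = P₁(V₁/V₂)^γ = 4.24×(11.7/164)^(5/3) = 0.05203 bar.
For a reversible adiabat, W_by_gas = (P₁V₁ − P₂V₂)/(γ−1).
W_by = (424000×0.0117 − 5203×0.164) / (2/3) = 6161 J.

W ≈ 6.16 kJ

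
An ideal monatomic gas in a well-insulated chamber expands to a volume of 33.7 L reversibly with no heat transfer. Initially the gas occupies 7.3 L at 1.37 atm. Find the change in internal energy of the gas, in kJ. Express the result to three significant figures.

γ = 5/3 for a monatomic ideal gas.
P₂ = P₁(V₁/V₂)^γ = 1.37×(7.3/33.7)^(5/3) = 0.107 atm.
For a reversible adiabat, W_by_gas = (P₁V₁ − P₂V₂)/(γ−1).
W_by = (138800×0.0073 − 10850×0.0337) / (2/3) = 971.8 J.
Q = 0 ⇒ ΔU = −W_by = -971.8 J.

ΔU ≈ -0.972 kJ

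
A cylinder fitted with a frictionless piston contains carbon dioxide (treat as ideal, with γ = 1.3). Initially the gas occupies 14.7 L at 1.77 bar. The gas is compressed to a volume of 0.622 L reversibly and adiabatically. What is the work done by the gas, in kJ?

P₂ = P₁(V₁/V₂)^γ = 1.77×(14.7/0.622)^(1.3) = 108 bar.
For a reversible adiabat, W_by_gas = (P₁V₁ − P₂V₂)/(γ−1).
W_by = (177000×0.0147 − 1.08×10^7×0.000622) / (0.3) = -13730 J.

W ≈ -13.7 kJ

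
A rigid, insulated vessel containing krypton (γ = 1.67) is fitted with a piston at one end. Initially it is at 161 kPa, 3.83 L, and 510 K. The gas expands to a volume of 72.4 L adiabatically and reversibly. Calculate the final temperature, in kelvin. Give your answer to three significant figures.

Adiabatic: T₁V₁^(γ−1) = T₂V₂^(γ−1) ⇒ T₂ = T₁ (V₁/V₂)^(γ−1).
T₂ = 510 × (3.83/72.4)^(0.67) = 71.17 K.

T₂ ≈ 71.2 K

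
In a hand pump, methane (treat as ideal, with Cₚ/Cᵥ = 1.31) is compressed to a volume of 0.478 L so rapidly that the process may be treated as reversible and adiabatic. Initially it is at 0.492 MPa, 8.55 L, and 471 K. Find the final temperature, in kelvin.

T₂ ≈ 1150 K

For a reversible adiabat TV^(γ−1) is constant, so T₂ = T₁ (V₁/V₂)^(γ−1).
T₂ = 471 × (8.55/0.478)^(0.31) = 1152 K.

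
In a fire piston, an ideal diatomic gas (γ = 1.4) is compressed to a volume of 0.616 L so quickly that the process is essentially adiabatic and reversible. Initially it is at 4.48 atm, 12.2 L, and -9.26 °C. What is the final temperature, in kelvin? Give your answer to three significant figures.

T₂ ≈ 871 K

For a reversible adiabat TV^(γ−1) is constant, so T₂ = T₁ (V₁/V₂)^(γ−1).
T₁ = -9.26 °C = 263.9 K.
T₂ = 263.9 × (12.2/0.616)^(0.4) = 871.2 K.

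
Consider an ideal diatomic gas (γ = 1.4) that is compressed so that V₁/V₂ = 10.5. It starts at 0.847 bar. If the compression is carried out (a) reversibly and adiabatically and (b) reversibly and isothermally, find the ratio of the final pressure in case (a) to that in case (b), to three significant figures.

P_adiabatic / P_isothermal ≈ 2.56

Isothermal: P_b = P₁(V₁/V₂) = 0.847×10.5.
Adiabatic: P_a = P₁(V₁/V₂)^γ = 0.847×10.5^(1.4).
P_a/P_b = (V₁/V₂)^(γ−1) = 10.5^(0.4) = 2.561.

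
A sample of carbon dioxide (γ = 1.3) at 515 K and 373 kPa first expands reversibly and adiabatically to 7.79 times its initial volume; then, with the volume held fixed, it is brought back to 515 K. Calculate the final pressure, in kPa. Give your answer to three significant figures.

P₃ ≈ 47.9 kPa

Adiabatic step (PV^γ = const): P₂ = 373×(1/7.79)^(1.3) = 25.86 kPa; T₂ = 515×(1/7.79)^(0.3) = 278.2 K.
Isochoric: P₃ = P₂(T₃/T₂) = 25.86 × (515/278.2) = 47.88 kPa.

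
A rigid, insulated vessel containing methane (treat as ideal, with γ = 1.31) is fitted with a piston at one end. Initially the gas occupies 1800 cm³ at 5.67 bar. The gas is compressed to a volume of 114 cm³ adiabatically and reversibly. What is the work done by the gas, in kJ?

W ≈ -4.45 kJ

P₂ = P₁(V₁/V₂)^γ = 5.67×(1800/114)^(1.31) = 210.6 bar.
For a reversible adiabat, W_by_gas = (P₁V₁ − P₂V₂)/(γ−1).
W_by = (567000×0.0018 − 2.106×10^7×0.000114) / (0.31) = -4452 J.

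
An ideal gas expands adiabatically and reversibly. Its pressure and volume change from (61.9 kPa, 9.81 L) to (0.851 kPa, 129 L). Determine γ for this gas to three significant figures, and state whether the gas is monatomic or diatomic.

γ ≈ 1.66; monatomic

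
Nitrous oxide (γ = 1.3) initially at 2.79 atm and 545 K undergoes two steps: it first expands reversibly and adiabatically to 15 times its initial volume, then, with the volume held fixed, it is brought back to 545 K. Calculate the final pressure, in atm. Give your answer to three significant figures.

P₃ ≈ 0.186 atm

Adiabatic step (PV^γ = const): P₂ = 2.79×(1/15)^(1.3) = 0.08254 atm; T₂ = 545×(1/15)^(0.3) = 241.9 K.
Isochoric: P₃ = P₂(T₃/T₂) = 0.08254 × (545/241.9) = 0.186 atm.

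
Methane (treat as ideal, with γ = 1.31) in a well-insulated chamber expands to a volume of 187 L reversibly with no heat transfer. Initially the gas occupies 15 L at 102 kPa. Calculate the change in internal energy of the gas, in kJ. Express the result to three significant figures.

P₂ = P₁(V₁/V₂)^γ = 102×(15/187)^(1.31) = 3.743 kPa.
For a reversible adiabat, W_by_gas = (P₁V₁ − P₂V₂)/(γ−1).
W_by = (102000×0.015 − 3743×0.187) / (0.31) = 2678 J.
Q = 0 ⇒ ΔU = −W_by = -2678 J.

ΔU ≈ -2.68 kJ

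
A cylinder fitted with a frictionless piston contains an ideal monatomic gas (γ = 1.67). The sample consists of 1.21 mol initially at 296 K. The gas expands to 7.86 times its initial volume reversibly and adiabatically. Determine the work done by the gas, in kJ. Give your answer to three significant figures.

For a reversible adiabat TV^(γ−1) is constant, so T₂ = T₁ (V₁/V₂)^(γ−1).
T₂ = 296 × (1/7.86)^(0.67) = 74.36 K.
Q = 0, so ΔU = W_on_gas = nCᵥΔT with Cᵥ = R/(γ−1) = 12.41 J/(mol·K).
ΔU = 1.21 × 12.41 × (74.36 − 296) = -3328 J.
Work done by the gas = −ΔU = 3328 J.

W ≈ 3.33 kJ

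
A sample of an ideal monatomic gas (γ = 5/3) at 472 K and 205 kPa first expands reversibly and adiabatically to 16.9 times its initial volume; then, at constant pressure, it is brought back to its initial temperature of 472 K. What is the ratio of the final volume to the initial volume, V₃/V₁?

Adiabatic step: V₂/V₁ = 16.9; T₂ = T₁·(1/16.9)^(2/3) = 71.67 K.
Isobaric step: V₃/V₂ = T₃/T₂ = 472/71.67.
V₃/V₁ = (V₂/V₁)(V₃/V₂) = 16.9 × (472/71.67) = 111.3.

V₃/V₁ ≈ 111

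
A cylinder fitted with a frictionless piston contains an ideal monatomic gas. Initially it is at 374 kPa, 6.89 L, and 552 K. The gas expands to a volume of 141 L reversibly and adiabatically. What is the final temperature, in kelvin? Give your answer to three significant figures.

For a reversible adiabat TV^(γ−1) is constant, so T₂ = T₁ (V₁/V₂)^(γ−1).
γ = 5/3 for a monatomic ideal gas.
T₂ = 552 × (6.89/141)^(2/3) = 73.78 K.

T₂ ≈ 73.8 K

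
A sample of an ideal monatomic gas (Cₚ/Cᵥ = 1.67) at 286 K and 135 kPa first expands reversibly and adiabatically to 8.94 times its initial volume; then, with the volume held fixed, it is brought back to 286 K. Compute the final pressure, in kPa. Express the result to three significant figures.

Adiabatic step (PV^γ = const): P₂ = 135×(1/8.94)^(1.67) = 3.48 kPa; T₂ = 286×(1/8.94)^(0.67) = 65.91 K.
Isochoric: P₃ = P₂(T₃/T₂) = 3.48 × (286/65.91) = 15.1 kPa.

P₃ ≈ 15.1 kPa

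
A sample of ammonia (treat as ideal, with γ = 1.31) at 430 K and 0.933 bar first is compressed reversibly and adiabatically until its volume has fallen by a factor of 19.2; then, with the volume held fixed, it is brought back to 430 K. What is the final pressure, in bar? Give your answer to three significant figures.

P₃ ≈ 17.9 bar

Adiabatic step (PV^γ = const): P₂ = 0.933×19.2^(1.31) = 44.77 bar; T₂ = 430×19.2^(0.31) = 1075 K.
Isochoric: P₃ = P₂(T₃/T₂) = 44.77 × (430/1075) = 17.91 bar.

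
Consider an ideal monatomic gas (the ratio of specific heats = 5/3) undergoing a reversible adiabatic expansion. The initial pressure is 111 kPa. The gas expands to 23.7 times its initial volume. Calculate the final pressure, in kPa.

Adiabatic: P₁V₁^γ = P₂V₂^γ ⇒ P₂ = P₁ (V₁/V₂)^γ.
P₂ = 111 × (1/23.7)^(5/3) = 0.5676 kPa.

P₂ ≈ 0.568 kPa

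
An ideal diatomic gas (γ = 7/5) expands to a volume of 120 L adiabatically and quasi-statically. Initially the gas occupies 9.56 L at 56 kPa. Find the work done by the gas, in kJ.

P₂ = P₁(V₁/V₂)^γ = 56×(9.56/120)^(7/5) = 1.622 kPa.
For a reversible adiabat, W_by_gas = (P₁V₁ − P₂V₂)/(γ−1).
W_by = (56000×0.00956 − 1622×0.12) / (2/5) = 851.9 J.

W ≈ 0.852 kJ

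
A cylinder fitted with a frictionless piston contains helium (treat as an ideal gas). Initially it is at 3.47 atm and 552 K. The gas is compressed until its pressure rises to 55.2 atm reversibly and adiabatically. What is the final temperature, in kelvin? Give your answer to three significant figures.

Along an adiabat T P^((1−γ)/γ) is constant, so T₂ = T₁ (P₂/P₁)^((γ−1)/γ).
For a monatomic ideal gas γ = 5/3, so (γ−1)/γ = 2/5.
T₂ = 552 × (55.2/3.47)^(2/5) = 1669 K.

T₂ ≈ 1670 K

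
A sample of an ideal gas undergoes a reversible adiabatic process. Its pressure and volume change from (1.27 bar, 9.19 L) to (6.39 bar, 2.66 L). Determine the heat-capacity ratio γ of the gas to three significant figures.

PV^γ = const ⇒ γ = ln(P₂/P₁) / ln(V₁/V₂).
γ = ln(6.39/1.27) / ln(9.19/2.66) = 1.303.

γ ≈ 1.30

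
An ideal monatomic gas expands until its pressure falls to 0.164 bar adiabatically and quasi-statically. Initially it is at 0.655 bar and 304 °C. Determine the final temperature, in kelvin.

T₂ ≈ 332 K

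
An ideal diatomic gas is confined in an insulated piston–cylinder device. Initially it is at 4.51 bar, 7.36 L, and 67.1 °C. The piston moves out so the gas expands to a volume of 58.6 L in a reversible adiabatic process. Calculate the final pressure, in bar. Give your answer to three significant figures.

P₂ ≈ 0.247 bar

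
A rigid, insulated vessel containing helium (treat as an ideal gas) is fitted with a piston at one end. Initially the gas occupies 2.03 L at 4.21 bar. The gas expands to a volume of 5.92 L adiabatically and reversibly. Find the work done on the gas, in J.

γ = 5/3 for a monatomic ideal gas.
P₂ = P₁(V₁/V₂)^γ = 4.21×(2.03/5.92)^(5/3) = 0.7072 bar.
For a reversible adiabat, W_by_gas = (P₁V₁ − P₂V₂)/(γ−1).
W_by = (421000×0.00203 − 70720×0.00592) / (2/3) = 653.9 J.
W_on_gas = −W_by = -653.9 J.

W ≈ -654 J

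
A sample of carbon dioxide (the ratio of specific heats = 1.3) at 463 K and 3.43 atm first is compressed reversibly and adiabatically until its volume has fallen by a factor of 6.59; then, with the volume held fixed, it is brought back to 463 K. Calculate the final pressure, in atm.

P₃ ≈ 22.6 atm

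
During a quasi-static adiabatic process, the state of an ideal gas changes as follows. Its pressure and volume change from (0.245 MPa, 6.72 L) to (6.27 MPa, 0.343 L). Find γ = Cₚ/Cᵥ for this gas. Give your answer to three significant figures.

PV^γ = const ⇒ γ = ln(P₂/P₁) / ln(V₁/V₂).
γ = ln(6.27/0.245) / ln(6.72/0.343) = 1.09.

γ ≈ 1.09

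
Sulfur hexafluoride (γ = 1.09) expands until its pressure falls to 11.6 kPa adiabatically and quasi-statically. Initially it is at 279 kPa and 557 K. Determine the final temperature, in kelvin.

T₂ ≈ 428 K

Along an adiabat T P^((1−γ)/γ) is constant, so T₂ = T₁ (P₂/P₁)^((γ−1)/γ).
T₂ = 557 × (11.6/279)^(0.0826) = 428.4 K.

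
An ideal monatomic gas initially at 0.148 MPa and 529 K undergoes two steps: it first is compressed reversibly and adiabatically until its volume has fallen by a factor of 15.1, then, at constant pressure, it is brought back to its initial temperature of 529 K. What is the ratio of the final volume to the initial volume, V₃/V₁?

For a monatomic ideal gas γ = 5/3.
Adiabatic step: V₂/V₁ = 0.06623; T₂ = T₁·15.1^(2/3) = 3232 K.
Isobaric step: V₃/V₂ = T₃/T₂ = 529/3232.
V₃/V₁ = (V₂/V₁)(V₃/V₂) = 0.06623 × (529/3232) = 0.01084.

V₃/V₁ ≈ 0.0108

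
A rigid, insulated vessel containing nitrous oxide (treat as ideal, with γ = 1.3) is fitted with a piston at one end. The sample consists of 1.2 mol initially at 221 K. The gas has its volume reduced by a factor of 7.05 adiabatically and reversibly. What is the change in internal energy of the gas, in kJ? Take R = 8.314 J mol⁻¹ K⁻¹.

ΔU ≈ 5.85 kJ

For a reversible adiabat TV^(γ−1) is constant, so T₂ = T₁ (V₁/V₂)^(γ−1).
T₂ = 221 × 7.05^(0.3) = 397.1 K.
Q = 0, so ΔU = W_on_gas = nCᵥΔT with Cᵥ = R/(γ−1) = 27.71 J/(mol·K).
ΔU = 1.2 × 27.71 × (397.1 − 221) = 5855 J.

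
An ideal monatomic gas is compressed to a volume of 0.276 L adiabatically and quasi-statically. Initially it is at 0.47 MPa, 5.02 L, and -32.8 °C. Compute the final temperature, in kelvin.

T₂ ≈ 1660 K

Adiabatic: T₁V₁^(γ−1) = T₂V₂^(γ−1) ⇒ T₂ = T₁ (V₁/V₂)^(γ−1).
γ = 5/3 for a monatomic ideal gas.
T₁ = -32.8 °C = 240.3 K.
T₂ = 240.3 × (5.02/0.276)^(2/3) = 1662 K.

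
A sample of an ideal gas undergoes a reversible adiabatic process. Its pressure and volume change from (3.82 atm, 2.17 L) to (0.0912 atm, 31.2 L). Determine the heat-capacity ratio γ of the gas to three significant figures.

γ ≈ 1.40

PV^γ = const ⇒ γ = ln(P₂/P₁) / ln(V₁/V₂).
γ = ln(0.0912/3.82) / ln(2.17/31.2) = 1.401.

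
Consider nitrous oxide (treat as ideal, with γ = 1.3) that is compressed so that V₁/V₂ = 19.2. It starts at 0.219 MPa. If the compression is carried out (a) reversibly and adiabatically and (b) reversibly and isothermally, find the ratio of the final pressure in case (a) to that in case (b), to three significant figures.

P_adiabatic / P_isothermal ≈ 2.43

Isothermal: P_b = P₁(V₁/V₂) = 0.219×19.2.
Adiabatic: P_a = P₁(V₁/V₂)^γ = 0.219×19.2^(1.3).
P_a/P_b = (V₁/V₂)^(γ−1) = 19.2^(0.3) = 2.427.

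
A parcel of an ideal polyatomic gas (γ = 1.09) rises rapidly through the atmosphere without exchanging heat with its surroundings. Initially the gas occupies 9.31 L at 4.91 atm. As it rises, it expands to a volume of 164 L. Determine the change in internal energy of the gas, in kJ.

ΔU ≈ -11.7 kJ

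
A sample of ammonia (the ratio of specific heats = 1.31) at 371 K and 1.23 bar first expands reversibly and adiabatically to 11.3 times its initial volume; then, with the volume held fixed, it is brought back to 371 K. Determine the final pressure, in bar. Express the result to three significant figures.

P₃ ≈ 0.109 bar

Adiabatic step (PV^γ = const): P₂ = 1.23×(1/11.3)^(1.31) = 0.05133 bar; T₂ = 371×(1/11.3)^(0.31) = 175 K.
Isochoric: P₃ = P₂(T₃/T₂) = 0.05133 × (371/175) = 0.1088 bar.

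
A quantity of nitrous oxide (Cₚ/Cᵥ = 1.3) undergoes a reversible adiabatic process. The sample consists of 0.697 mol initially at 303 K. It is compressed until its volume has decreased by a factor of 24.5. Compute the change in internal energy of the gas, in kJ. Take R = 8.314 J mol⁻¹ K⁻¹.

ΔU ≈ 9.43 kJ

For a reversible adiabat TV^(γ−1) is constant, so T₂ = T₁ (V₁/V₂)^(γ−1).
T₂ = 303 × 24.5^(0.3) = 791 K.
Q = 0, so ΔU = W_on_gas = nCᵥΔT with Cᵥ = R/(γ−1) = 27.71 J/(mol·K).
ΔU = 0.697 × 27.71 × (791 − 303) = 9427 J.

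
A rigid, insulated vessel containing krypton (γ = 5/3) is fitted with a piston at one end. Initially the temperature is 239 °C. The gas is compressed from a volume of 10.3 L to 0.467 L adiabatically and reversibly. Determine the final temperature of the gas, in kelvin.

T₂ ≈ 4030 K

Adiabatic: T₁V₁^(γ−1) = T₂V₂^(γ−1) ⇒ T₂ = T₁ (V₁/V₂)^(γ−1).
T₁ = 239 °C = 512.1 K.
T₂ = 512.1 × (10.3/0.467)^(2/3) = 4028 K.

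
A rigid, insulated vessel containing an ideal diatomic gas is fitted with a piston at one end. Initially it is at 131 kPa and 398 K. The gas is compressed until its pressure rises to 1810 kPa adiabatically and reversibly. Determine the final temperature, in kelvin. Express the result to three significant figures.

T₂ ≈ 843 K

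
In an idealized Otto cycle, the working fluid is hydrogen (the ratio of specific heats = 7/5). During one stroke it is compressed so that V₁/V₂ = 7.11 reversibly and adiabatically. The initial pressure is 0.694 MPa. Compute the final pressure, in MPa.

P₂ ≈ 10.8 MPa

Since PV^γ is constant along a reversible adiabat, P₂ = P₁ (V₁/V₂)^γ.
P₂ = 0.694 × 7.11^(7/5) = 10.81 MPa.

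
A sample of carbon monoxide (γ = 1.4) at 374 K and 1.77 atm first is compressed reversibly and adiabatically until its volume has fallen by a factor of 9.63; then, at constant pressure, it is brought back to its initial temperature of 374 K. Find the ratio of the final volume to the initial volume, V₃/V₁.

Adiabatic step: V₂/V₁ = 0.1038; T₂ = T₁·9.63^(0.4) = 925.4 K.
Isobaric step: V₃/V₂ = T₃/T₂ = 374/925.4.
V₃/V₁ = (V₂/V₁)(V₃/V₂) = 0.1038 × (374/925.4) = 0.04197.

V₃/V₁ ≈ 0.0420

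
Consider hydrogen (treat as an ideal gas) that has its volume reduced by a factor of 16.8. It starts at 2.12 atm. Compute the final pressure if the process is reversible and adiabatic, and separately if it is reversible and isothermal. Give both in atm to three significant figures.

For a diatomic ideal gas γ = 7/5.
Isothermal: P₂ = P₁(V₁/V₂) = 2.12×16.8 = 35.62 atm.
Adiabatic: P₂ = P₁(V₁/V₂)^γ = 2.12×16.8^(7/5) = 110.1 atm.

adiabatic: 110 atm; isothermal: 35.6 atm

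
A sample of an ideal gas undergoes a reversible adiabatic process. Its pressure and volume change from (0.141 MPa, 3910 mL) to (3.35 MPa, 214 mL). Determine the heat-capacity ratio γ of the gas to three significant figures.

PV^γ = const ⇒ γ = ln(P₂/P₁) / ln(V₁/V₂).
γ = ln(3.35/0.141) / ln(3910/214) = 1.09.

γ ≈ 1.09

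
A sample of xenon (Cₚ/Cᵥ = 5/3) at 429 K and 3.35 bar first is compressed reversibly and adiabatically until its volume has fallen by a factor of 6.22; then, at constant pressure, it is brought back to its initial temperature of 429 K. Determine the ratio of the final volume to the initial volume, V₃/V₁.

Adiabatic step: V₂/V₁ = 0.1608; T₂ = T₁·6.22^(2/3) = 1451 K.
Isobaric step: V₃/V₂ = T₃/T₂ = 429/1451.
V₃/V₁ = (V₂/V₁)(V₃/V₂) = 0.1608 × (429/1451) = 0.04754.

V₃/V₁ ≈ 0.0475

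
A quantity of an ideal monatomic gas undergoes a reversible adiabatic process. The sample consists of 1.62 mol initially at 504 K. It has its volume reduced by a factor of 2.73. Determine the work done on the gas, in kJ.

Adiabatic: T₁V₁^(γ−1) = T₂V₂^(γ−1) ⇒ T₂ = T₁ (V₁/V₂)^(γ−1).
γ = 5/3 for a monatomic ideal gas, so γ−1 = 2/3.
T₂ = 504 × 2.73^(2/3) = 984.5 K.
Q = 0, so ΔU = W_on_gas = nCᵥΔT with Cᵥ = R/(γ−1) = 12.47 J/(mol·K).
ΔU = 1.62 × 12.47 × (984.5 − 504) = 9707 J.

W ≈ 9.71 kJ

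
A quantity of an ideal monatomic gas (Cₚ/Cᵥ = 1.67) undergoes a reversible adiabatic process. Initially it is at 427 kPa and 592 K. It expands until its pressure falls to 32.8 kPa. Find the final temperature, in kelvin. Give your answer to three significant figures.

Along an adiabat T P^((1−γ)/γ) is constant, so T₂ = T₁ (P₂/P₁)^((γ−1)/γ).
T₂ = 592 × (32.8/427)^(0.401) = 211.4 K.

T₂ ≈ 211 K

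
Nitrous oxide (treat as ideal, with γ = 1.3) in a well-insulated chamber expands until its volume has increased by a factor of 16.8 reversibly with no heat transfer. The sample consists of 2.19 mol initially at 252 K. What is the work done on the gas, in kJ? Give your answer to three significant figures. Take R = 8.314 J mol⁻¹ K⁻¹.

W ≈ -8.73 kJ

For a reversible adiabat TV^(γ−1) is constant, so T₂ = T₁ (V₁/V₂)^(γ−1).
T₂ = 252 × (1/16.8)^(0.3) = 108.1 K.
Q = 0, so ΔU = W_on_gas = nCᵥΔT with Cᵥ = R/(γ−1) = 27.71 J/(mol·K).
ΔU = 2.19 × 27.71 × (108.1 − 252) = -8734 J.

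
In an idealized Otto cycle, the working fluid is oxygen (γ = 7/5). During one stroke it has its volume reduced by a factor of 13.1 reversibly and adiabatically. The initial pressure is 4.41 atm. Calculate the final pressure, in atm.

P₂ ≈ 162 atm

Adiabatic: P₁V₁^γ = P₂V₂^γ ⇒ P₂ = P₁ (V₁/V₂)^γ.
P₂ = 4.41 × 13.1^(7/5) = 161.7 atm.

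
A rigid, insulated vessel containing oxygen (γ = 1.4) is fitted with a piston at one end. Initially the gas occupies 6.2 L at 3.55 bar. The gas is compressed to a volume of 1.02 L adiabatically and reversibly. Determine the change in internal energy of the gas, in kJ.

ΔU ≈ 5.82 kJ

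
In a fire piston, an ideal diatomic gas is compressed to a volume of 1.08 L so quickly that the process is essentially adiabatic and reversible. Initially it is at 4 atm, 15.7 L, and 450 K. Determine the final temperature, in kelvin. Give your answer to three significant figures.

For a reversible adiabat TV^(γ−1) is constant, so T₂ = T₁ (V₁/V₂)^(γ−1).
γ = 7/5 for a diatomic ideal gas.
T₂ = 450 × (15.7/1.08)^(2/5) = 1313 K.

T₂ ≈ 1310 K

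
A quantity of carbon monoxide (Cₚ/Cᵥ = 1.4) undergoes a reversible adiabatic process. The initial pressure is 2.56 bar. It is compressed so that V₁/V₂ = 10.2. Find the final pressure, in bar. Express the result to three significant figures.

P₂ ≈ 66.1 bar

Since PV^γ is constant along a reversible adiabat, P₂ = P₁ (V₁/V₂)^γ.
P₂ = 2.56 × 10.2^(1.4) = 66.11 bar.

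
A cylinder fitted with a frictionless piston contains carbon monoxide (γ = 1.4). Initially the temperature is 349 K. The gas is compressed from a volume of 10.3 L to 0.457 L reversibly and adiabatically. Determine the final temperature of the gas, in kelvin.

T₂ ≈ 1210 K

For a reversible adiabat TV^(γ−1) is constant, so T₂ = T₁ (V₁/V₂)^(γ−1).
T₂ = 349 × (10.3/0.457)^(0.4) = 1213 K.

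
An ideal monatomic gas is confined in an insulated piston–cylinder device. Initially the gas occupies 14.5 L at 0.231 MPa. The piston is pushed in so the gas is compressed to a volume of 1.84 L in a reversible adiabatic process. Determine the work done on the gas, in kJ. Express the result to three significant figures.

W ≈ 14.9 kJ

γ = 5/3 for a monatomic ideal gas.
P₂ = P₁(V₁/V₂)^γ = 0.231×(14.5/1.84)^(5/3) = 7.209 MPa.
For a reversible adiabat, W_by_gas = (P₁V₁ − P₂V₂)/(γ−1).
W_by = (231000×0.0145 − 7.209×10^6×0.00184) / (2/3) = -14870 J.
W_on_gas = −W_by = 14870 J.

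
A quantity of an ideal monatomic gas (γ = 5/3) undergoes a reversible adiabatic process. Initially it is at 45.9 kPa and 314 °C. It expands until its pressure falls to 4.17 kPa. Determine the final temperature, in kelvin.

T₂ ≈ 225 K

Adiabatic: T₂/T₁ = (P₂/P₁)^((γ−1)/γ).
T₁ = 314 °C = 587.1 K.
T₂ = 587.1 × (4.17/45.9)^(2/5) = 224.9 K.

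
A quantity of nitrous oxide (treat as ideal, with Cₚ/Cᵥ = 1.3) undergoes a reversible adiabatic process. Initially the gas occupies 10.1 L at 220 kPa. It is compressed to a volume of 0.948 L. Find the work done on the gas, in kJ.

P₂ = P₁(V₁/V₂)^γ = 220×(10.1/0.948)^(1.3) = 4766 kPa.
For a reversible adiabat, W_by_gas = (P₁V₁ − P₂V₂)/(γ−1).
W_by = (220000×0.0101 − 4.766×10^6×0.000948) / (0.3) = -7655 J.
W_on_gas = −W_by = 7655 J.

W ≈ 7.66 kJ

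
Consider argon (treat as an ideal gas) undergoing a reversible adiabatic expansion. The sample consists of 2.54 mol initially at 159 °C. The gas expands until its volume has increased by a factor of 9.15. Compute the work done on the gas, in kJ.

W ≈ -10.6 kJ

Adiabatic: T₁V₁^(γ−1) = T₂V₂^(γ−1) ⇒ T₂ = T₁ (V₁/V₂)^(γ−1).
γ = 5/3 for a monatomic ideal gas, so γ−1 = 2/3.
T₁ = 159 °C = 432.1 K.
T₂ = 432.1 × (1/9.15)^(2/3) = 98.78 K.
Q = 0, so ΔU = W_on_gas = nCᵥΔT with Cᵥ = R/(γ−1) = 12.47 J/(mol·K).
ΔU = 2.54 × 12.47 × (98.78 − 432.1) = -10560 J.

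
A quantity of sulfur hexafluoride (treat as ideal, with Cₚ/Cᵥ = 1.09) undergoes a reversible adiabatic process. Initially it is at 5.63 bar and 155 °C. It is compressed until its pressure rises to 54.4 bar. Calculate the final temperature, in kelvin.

Along an adiabat T P^((1−γ)/γ) is constant, so T₂ = T₁ (P₂/P₁)^((γ−1)/γ).
T₁ = 155 °C = 428.1 K.
T₂ = 428.1 × (54.4/5.63)^(0.0826) = 516.3 K.

T₂ ≈ 516 K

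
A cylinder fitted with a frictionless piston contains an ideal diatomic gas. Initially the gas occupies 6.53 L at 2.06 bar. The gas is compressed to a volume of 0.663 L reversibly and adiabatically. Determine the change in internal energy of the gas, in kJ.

γ = 7/5 for a diatomic ideal gas.
P₂ = P₁(V₁/V₂)^γ = 2.06×(6.53/0.663)^(7/5) = 50.66 bar.
For a reversible adiabat, W_by_gas = (P₁V₁ − P₂V₂)/(γ−1).
W_by = (206000×0.00653 − 5.066×10^6×0.000663) / (2/5) = -5033 J.
Q = 0 ⇒ ΔU = −W_by = 5033 J.

ΔU ≈ 5.03 kJ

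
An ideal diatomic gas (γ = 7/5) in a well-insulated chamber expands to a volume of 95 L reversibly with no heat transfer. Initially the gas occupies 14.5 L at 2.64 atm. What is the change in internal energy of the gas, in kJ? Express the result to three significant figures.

ΔU ≈ -5.13 kJ

P₂ = P₁(V₁/V₂)^γ = 2.64×(14.5/95)^(7/5) = 0.19 atm.
For a reversible adiabat, W_by_gas = (P₁V₁ − P₂V₂)/(γ−1).
W_by = (267500×0.0145 − 19250×0.095) / (2/5) = 5125 J.
Q = 0 ⇒ ΔU = −W_by = -5125 J.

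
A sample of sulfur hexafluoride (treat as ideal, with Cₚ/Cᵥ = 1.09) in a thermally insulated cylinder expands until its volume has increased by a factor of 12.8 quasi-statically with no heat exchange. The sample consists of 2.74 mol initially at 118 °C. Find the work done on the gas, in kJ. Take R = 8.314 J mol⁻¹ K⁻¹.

W ≈ -20.3 kJ

Adiabatic: T₁V₁^(γ−1) = T₂V₂^(γ−1) ⇒ T₂ = T₁ (V₁/V₂)^(γ−1).
T₁ = 118 °C = 391.1 K.
T₂ = 391.1 × (1/12.8)^(0.09) = 311 K.
Q = 0, so ΔU = W_on_gas = nCᵥΔT with Cᵥ = R/(γ−1) = 92.38 J/(mol·K).
ΔU = 2.74 × 92.38 × (311 − 391.1) = -20300 J.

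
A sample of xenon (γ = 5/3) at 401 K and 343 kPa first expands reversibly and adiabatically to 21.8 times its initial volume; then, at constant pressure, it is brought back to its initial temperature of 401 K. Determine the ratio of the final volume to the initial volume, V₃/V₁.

Adiabatic step: V₂/V₁ = 21.8; T₂ = T₁·(1/21.8)^(2/3) = 51.39 K.
Isobaric step: V₃/V₂ = T₃/T₂ = 401/51.39.
V₃/V₁ = (V₂/V₁)(V₃/V₂) = 21.8 × (401/51.39) = 170.1.

V₃/V₁ ≈ 170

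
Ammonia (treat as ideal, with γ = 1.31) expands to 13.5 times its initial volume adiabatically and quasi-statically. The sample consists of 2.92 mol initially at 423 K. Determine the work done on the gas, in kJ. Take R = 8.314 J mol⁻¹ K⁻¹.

W ≈ -18.3 kJ

For a reversible adiabat TV^(γ−1) is constant, so T₂ = T₁ (V₁/V₂)^(γ−1).
T₂ = 423 × (1/13.5)^(0.31) = 188.8 K.
Q = 0, so ΔU = W_on_gas = nCᵥΔT with Cᵥ = R/(γ−1) = 26.82 J/(mol·K).
ΔU = 2.92 × 26.82 × (188.8 − 423) = -18340 J.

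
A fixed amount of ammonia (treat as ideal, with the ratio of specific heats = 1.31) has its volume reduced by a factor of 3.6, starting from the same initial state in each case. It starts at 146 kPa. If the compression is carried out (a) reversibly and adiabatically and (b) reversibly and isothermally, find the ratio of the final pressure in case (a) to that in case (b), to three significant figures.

Isothermal: P_b = P₁(V₁/V₂) = 146×3.6.
Adiabatic: P_a = P₁(V₁/V₂)^γ = 146×3.6^(1.31).
P_a/P_b = (V₁/V₂)^(γ−1) = 3.6^(0.31) = 1.487.

P_adiabatic / P_isothermal ≈ 1.49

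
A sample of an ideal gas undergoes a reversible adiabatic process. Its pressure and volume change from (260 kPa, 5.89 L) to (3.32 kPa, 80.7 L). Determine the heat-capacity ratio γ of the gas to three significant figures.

PV^γ = const ⇒ γ = ln(P₂/P₁) / ln(V₁/V₂).
γ = ln(3.32/260) / ln(5.89/80.7) = 1.666.

γ ≈ 1.67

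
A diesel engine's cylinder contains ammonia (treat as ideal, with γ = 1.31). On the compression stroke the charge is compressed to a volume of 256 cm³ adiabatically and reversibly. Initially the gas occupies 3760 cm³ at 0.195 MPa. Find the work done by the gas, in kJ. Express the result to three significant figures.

W ≈ -3.08 kJ

P₂ = P₁(V₁/V₂)^γ = 0.195×(3760/256)^(1.31) = 6.588 MPa.
For a reversible adiabat, W_by_gas = (P₁V₁ − P₂V₂)/(γ−1).
W_by = (195000×0.00376 − 6.588×10^6×0.000256) / (0.31) = -3075 J.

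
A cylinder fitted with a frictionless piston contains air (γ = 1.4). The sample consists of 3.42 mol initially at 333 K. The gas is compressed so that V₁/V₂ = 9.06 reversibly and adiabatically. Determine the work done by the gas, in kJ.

W ≈ -33.5 kJ

Adiabatic: T₁V₁^(γ−1) = T₂V₂^(γ−1) ⇒ T₂ = T₁ (V₁/V₂)^(γ−1).
T₂ = 333 × 9.06^(0.4) = 804.1 K.
Q = 0, so ΔU = W_on_gas = nCᵥΔT with Cᵥ = R/(γ−1) = 20.79 J/(mol·K).
ΔU = 3.42 × 20.79 × (804.1 − 333) = 33490 J.
Work done by the gas = −ΔU = -33490 J.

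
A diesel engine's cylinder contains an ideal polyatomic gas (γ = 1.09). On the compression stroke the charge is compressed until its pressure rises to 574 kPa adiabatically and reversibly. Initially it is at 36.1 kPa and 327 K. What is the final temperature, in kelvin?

Adiabatic: T₂/T₁ = (P₂/P₁)^((γ−1)/γ).
T₂ = 327 × (574/36.1)^(0.0826) = 410.9 K.

T₂ ≈ 411 K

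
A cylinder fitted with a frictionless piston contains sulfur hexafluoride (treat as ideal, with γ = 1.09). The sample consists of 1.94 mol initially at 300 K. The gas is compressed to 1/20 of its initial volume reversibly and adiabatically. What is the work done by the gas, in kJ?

W ≈ -16.6 kJ

Adiabatic: T₁V₁^(γ−1) = T₂V₂^(γ−1) ⇒ T₂ = T₁ (V₁/V₂)^(γ−1).
T₂ = 300 × 20^(0.09) = 392.8 K.
Q = 0, so ΔU = W_on_gas = nCᵥΔT with Cᵥ = R/(γ−1) = 92.38 J/(mol·K).
ΔU = 1.94 × 92.38 × (392.8 − 300) = 16640 J.
Work done by the gas = −ΔU = -16640 J.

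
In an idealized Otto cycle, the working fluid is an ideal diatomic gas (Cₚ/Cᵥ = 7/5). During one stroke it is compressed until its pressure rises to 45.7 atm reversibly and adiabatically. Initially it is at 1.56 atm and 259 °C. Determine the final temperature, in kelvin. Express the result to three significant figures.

Along an adiabat T P^((1−γ)/γ) is constant, so T₂ = T₁ (P₂/P₁)^((γ−1)/γ).
T₁ = 259 °C = 532.1 K.
T₂ = 532.1 × (45.7/1.56)^(2/7) = 1397 K.

T₂ ≈ 1400 K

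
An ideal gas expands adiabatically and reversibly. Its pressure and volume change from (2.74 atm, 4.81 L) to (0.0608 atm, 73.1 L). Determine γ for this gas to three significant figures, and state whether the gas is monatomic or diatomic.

PV^γ = const ⇒ γ = ln(P₂/P₁) / ln(V₁/V₂).
γ = ln(0.0608/2.74) / ln(4.81/73.1) = 1.399.
γ ≈ 1.40 is close to 7/5, so the gas is diatomic.

γ ≈ 1.40; diatomic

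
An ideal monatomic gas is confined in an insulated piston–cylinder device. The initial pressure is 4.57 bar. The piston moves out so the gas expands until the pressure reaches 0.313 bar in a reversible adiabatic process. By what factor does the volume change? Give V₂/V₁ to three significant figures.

V₂/V₁ ≈ 5.00

From PV^γ = const, V₂/V₁ = (P₁/P₂)^(1/γ).
For a monatomic ideal gas γ = 5/3.
V₂/V₁ = (4.57/0.313)^(3/5) = 4.996.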